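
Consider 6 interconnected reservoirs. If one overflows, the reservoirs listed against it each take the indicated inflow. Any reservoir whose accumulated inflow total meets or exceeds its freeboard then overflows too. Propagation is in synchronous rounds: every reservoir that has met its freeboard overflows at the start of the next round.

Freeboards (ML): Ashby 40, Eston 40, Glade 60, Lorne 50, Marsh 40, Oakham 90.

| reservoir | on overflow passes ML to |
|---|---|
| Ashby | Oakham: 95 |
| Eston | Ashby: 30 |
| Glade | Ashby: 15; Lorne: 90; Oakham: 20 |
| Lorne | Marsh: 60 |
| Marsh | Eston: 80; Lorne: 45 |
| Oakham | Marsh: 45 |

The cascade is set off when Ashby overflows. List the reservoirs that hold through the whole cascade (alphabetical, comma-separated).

Glade, Lorne

Round 1 — Ashby overflows (initial).
  Oakham: +95 → 95 ≥ 90
Round 2 — Oakham overflows.
  Marsh: +45 → 45 ≥ 40
Round 3 — Marsh overflows.
  Eston: +80 → 80 ≥ 40
  Lorne: +45 → 45 < 50
Round 4 — Eston overflows.
No further overflows.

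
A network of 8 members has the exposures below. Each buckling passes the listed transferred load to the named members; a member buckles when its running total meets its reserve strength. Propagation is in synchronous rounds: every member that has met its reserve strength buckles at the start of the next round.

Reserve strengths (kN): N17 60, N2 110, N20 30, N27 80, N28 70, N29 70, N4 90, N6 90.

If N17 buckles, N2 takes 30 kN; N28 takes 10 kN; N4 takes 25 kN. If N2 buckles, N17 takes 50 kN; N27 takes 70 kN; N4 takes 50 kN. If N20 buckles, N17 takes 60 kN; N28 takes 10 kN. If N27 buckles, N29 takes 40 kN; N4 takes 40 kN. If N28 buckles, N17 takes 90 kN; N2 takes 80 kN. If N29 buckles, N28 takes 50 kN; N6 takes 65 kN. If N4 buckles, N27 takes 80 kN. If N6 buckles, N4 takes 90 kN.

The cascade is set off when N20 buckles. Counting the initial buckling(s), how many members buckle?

Round 1 — N20 buckles (initial).
  N17: +60 → 60 ≥ 60
  N28: +10 → 10 < 70
Round 2 — N17 buckles.
  N2: +30 → 30 < 110
  N28: +10 → 20 < 70
  N4: +25 → 25 < 90
No further bucklings.

2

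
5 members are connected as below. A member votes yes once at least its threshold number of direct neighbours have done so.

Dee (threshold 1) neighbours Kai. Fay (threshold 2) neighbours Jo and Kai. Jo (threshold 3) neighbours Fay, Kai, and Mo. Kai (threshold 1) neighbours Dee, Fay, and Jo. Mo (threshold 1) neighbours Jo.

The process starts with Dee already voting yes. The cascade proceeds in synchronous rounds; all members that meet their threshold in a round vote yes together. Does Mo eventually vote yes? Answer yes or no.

Round 1 — Dee votes yes (initial).
Round 2 — checking thresholds:
  Kai: 1 of 3 neighbours ≥ 1, votes yes.
Round 3 — no new yes votes; cascade stops.

no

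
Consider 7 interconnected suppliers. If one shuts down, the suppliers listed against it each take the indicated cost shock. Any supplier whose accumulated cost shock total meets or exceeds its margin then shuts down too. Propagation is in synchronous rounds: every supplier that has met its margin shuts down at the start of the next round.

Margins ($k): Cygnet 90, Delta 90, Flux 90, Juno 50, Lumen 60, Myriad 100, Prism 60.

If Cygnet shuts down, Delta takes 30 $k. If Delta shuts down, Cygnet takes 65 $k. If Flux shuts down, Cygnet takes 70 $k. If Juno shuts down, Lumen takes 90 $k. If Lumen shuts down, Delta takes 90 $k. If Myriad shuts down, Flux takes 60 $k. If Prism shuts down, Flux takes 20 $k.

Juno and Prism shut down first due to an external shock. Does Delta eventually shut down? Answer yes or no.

yes

Round 1 — Juno, Prism shut down (initial).
  Flux: +20 → 20 < 90
  Lumen: +90 → 90 ≥ 60
Round 2 — Lumen shuts down.
  Delta: +90 → 90 ≥ 90
Round 3 — Delta shuts down.
  Cygnet: +65 → 65 < 90
No further shutdowns.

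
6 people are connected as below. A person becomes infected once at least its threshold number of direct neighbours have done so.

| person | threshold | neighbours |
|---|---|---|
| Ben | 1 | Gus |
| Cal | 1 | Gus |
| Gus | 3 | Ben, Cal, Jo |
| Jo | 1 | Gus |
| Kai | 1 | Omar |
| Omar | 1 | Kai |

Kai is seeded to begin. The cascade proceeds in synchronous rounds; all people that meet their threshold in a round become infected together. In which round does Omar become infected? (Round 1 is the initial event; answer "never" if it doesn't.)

2

Round 1 — Kai becomes infected (initial).
Round 2 — checking thresholds:
  Omar: 1 of 1 neighbours ≥ 1, becomes infected.
Round 3 — no new infections; cascade stops.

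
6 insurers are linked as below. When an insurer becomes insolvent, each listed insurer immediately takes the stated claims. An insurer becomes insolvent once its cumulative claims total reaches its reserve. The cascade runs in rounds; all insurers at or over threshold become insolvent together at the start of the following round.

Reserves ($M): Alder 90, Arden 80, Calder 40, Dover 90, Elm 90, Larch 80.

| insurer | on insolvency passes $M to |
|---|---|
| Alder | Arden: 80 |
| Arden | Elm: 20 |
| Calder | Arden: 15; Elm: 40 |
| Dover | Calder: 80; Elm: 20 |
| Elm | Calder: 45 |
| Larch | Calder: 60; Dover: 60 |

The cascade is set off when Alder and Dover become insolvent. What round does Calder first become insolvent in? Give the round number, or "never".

2

Round 1 — Alder, Dover become insolvent (initial).
  Arden: +80 → 80 ≥ 80
  Calder: +80 → 80 ≥ 40
  Elm: +20 → 20 < 90
Round 2 — Arden, Calder become insolvent.
  Elm: +20+40 → 80 < 90
No further insolvencies.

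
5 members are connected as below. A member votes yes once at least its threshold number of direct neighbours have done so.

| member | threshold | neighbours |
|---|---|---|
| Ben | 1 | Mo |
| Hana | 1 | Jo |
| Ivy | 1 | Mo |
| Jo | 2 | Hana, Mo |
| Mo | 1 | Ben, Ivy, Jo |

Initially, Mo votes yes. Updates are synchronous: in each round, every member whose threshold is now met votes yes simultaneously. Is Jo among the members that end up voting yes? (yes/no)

Round 1 — Mo votes yes (initial).
Round 2 — checking thresholds:
  Ben: 1 of 1 neighbours ≥ 1, votes yes.
  Ivy: 1 of 1 neighbours ≥ 1, votes yes.
  Jo: 1 of 2 neighbours < 2, not yet.
Round 3 — no new yes votes; cascade stops.

no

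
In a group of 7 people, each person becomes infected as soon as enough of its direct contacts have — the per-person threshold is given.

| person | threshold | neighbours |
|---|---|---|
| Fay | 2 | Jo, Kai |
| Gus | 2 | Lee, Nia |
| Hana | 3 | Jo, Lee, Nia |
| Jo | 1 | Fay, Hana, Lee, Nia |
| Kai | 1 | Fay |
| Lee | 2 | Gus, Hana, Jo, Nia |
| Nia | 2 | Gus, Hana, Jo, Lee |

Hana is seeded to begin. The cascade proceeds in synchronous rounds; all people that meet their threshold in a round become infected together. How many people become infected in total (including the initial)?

Round 1 — Hana becomes infected (initial).
Round 2 — checking thresholds:
  Jo: 1 of 4 neighbours ≥ 1, becomes infected.
  Lee: 1 of 4 neighbours < 2, holds.
  Nia: 1 of 4 neighbours < 2, holds.
Round 3 — checking thresholds:
  Fay: 1 of 2 neighbours < 2, holds.
  Lee: 2 of 4 neighbours ≥ 2, becomes infected.
  Nia: 2 of 4 neighbours ≥ 2, becomes infected.
Round 4 — checking thresholds:
  Fay: 1 of 2 neighbours < 2, holds.
  Gus: 2 of 2 neighbours ≥ 2, becomes infected.
Round 5 — no new infections; cascade stops.

5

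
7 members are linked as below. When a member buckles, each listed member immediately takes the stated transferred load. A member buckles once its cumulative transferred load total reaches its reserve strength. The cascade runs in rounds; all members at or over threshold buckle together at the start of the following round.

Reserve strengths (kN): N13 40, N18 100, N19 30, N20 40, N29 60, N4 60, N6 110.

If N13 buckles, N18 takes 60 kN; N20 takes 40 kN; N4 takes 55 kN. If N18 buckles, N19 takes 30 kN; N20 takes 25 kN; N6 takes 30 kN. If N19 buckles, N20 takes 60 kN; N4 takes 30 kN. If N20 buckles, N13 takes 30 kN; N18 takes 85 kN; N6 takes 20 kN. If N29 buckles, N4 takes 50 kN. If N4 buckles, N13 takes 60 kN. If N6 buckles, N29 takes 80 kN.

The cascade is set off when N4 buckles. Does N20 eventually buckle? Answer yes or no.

Round 1 — N4 buckles (initial).
  N13: +60 → 60 ≥ 40
Round 2 — N13 buckles.
  N18: +60 → 60 < 100
  N20: +40 → 40 ≥ 40
Round 3 — N20 buckles.
  N18: +85 → 145 ≥ 100
  N6: +20 → 20 < 110
Round 4 — N18 buckles.
  N19: +30 → 30 ≥ 30
  N6: +30 → 50 < 110
Round 5 — N19 buckles.
No further bucklings.

yes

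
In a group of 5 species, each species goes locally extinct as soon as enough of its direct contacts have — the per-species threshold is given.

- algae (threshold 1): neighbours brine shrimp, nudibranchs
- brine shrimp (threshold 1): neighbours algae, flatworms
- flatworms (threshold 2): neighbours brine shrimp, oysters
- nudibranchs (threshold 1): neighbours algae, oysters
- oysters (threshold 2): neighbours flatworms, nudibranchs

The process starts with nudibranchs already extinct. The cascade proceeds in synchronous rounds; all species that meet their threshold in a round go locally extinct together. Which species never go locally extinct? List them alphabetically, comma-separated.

Round 1 — nudibranchs goes locally extinct (initial).
Round 2 — checking thresholds:
  algae: 1 of 2 neighbours ≥ 1, goes locally extinct.
  oysters: 1 of 2 neighbours < 2, below threshold.
Round 3 — checking thresholds:
  brine shrimp: 1 of 2 neighbours ≥ 1, goes locally extinct.
  oysters: 1 of 2 neighbours < 2, below threshold.
Round 4 — no new extinctions; cascade stops.

flatworms, oysters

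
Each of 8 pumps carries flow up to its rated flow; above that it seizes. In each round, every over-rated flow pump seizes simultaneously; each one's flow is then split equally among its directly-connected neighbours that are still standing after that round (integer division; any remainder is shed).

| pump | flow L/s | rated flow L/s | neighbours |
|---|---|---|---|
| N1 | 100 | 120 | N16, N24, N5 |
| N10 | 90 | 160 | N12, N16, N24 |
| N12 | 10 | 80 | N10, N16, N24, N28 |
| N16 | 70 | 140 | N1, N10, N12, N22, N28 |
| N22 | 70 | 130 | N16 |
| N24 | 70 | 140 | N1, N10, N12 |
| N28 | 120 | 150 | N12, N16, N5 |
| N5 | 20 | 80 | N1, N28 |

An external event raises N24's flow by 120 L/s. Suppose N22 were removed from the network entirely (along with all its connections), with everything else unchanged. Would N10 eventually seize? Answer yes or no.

With N22 removed:
Round 1 — N24 at 190 > 140. N24 seizes.
  N24 sheds 190 L/s to N1, N10, N12: 63 each (1 lost).
    N1: 100+63 = 163 > 120
    N10: 90+63 = 153 ≤ 160
    N12: 10+63 = 73 ≤ 80
Round 2 — N1 seizes.
  N1 sheds 163 L/s to N16, N5: 81 each (1 lost).
    N16: 70+81 = 151 > 140
    N5: 20+81 = 101 > 80
Round 3 — N16, N5 seize.
  N16 sheds 151 L/s to N10, N12, N28: 50 each (1 lost).
    N10: 153+50 = 203 > 160
    N12: 73+50 = 123 > 80
    N28: 120+50 = 170 > 150
  N5 sheds 101 L/s to N28: 101 each.
    N28: 170+101 = 271 > 150
Round 4 — N10, N12, N28 seize.
  N10 sheds 203 L/s: no online neighbours, lost.
  N12 sheds 123 L/s: no online neighbours, lost.
  N28 sheds 271 L/s: no online neighbours, lost.
No further seizures.

yes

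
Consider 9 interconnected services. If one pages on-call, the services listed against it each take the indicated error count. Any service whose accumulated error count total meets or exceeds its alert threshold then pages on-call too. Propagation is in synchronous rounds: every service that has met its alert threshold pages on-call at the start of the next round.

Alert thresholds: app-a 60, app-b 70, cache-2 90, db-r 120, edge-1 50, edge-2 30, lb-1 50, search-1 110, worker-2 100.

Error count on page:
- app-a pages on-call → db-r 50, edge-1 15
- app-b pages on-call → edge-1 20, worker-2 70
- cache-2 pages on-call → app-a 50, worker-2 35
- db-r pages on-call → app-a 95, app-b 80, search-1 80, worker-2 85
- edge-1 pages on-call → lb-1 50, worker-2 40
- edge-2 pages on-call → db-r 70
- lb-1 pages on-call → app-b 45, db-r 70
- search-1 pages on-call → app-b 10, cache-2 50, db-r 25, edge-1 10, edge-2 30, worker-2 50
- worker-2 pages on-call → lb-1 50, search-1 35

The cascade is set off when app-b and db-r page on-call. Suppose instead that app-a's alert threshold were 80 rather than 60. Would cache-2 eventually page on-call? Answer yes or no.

With app-a's alert threshold at 80:
Round 1 — app-b, db-r page on-call (initial).
  app-a: +95 → 95 ≥ 80
  edge-1: +20 → 20 < 50
  search-1: +80 → 80 < 110
  worker-2: +70+85 → 155 ≥ 100
Round 2 — app-a, worker-2 page on-call.
  edge-1: +15 → 35 < 50
  lb-1: +50 → 50 ≥ 50
  search-1: +35 → 115 ≥ 110
Round 3 — lb-1, search-1 page on-call.
  cache-2: +50 → 50 < 90
  edge-1: +10 → 45 < 50
  edge-2: +30 → 30 ≥ 30
Round 4 — edge-2 pages on-call.
No further pages.

no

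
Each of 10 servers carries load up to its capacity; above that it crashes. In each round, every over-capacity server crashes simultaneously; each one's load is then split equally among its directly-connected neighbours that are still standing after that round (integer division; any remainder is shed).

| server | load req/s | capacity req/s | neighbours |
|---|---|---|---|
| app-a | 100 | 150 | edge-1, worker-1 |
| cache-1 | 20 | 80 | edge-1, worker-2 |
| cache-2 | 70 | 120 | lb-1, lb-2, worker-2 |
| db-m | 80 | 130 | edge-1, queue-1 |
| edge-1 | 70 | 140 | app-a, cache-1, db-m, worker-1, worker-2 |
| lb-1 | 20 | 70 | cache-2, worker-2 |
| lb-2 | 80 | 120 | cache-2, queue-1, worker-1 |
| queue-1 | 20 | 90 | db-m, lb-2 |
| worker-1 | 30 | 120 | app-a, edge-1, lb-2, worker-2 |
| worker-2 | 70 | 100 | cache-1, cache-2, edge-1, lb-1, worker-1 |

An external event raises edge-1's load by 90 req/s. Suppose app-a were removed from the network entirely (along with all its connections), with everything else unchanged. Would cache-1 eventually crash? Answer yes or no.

yes

With app-a removed:
Round 1 — edge-1 at 160 > 140. edge-1 crashes.
  edge-1 sheds 160 req/s to cache-1, db-m, worker-1, worker-2: 40 each.
    cache-1: 20+40 = 60 ≤ 80
    db-m: 80+40 = 120 ≤ 130
    worker-1: 30+40 = 70 ≤ 120
    worker-2: 70+40 = 110 > 100
Round 2 — worker-2 crashes.
  worker-2 sheds 110 req/s to cache-1, cache-2, lb-1, worker-1: 27 each (2 lost).
    cache-1: 60+27 = 87 > 80
    cache-2: 70+27 = 97 ≤ 120
    lb-1: 20+27 = 47 ≤ 70
    worker-1: 70+27 = 97 ≤ 120
Round 3 — cache-1 crashes.
  cache-1 sheds 87 req/s: no online neighbours, lost.
No further crashes.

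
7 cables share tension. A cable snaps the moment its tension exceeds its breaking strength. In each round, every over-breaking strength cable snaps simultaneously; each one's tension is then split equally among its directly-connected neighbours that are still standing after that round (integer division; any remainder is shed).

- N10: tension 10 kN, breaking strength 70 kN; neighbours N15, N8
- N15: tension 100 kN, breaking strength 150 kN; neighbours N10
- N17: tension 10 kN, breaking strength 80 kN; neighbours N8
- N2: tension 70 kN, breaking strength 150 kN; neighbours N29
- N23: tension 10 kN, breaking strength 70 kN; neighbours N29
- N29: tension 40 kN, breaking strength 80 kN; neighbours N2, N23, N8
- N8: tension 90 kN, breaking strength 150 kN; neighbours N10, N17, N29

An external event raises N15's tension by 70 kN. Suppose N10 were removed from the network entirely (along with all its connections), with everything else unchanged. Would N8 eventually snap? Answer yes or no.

With N10 removed:
Round 1 — N15 at 170 > 150. N15 snaps.
  N15 sheds 170 kN: no online neighbours, lost.
No further breaks.

no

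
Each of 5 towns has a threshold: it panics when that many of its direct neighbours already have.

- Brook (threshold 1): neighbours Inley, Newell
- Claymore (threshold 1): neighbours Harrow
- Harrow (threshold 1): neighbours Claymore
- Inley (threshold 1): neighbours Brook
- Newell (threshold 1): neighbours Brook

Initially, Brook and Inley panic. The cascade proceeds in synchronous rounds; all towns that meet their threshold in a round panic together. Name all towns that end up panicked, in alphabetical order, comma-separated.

Brook, Inley, Newell

Round 1 — Brook, Inley panic (initial).
Round 2 — checking thresholds:
  Newell: 1 of 1 neighbours ≥ 1, panics.
Round 3 — no new panics; cascade stops.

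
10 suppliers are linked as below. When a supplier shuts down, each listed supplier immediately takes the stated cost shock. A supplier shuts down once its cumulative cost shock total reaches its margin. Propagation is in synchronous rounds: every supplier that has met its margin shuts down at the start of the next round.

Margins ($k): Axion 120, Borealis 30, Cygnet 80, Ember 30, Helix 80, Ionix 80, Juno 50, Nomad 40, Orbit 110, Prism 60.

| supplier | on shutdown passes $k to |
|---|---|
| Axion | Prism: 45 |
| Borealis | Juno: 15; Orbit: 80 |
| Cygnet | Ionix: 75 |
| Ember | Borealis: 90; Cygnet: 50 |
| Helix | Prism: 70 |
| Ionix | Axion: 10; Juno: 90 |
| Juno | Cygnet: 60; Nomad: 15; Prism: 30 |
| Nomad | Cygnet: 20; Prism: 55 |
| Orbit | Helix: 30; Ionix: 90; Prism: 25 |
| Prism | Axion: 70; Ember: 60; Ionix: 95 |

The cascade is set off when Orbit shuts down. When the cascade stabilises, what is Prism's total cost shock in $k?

Round 1 — Orbit shuts down (initial).
  Helix: +30 → 30 < 80
  Ionix: +90 → 90 ≥ 80
  Prism: +25 → 25 < 60
Round 2 — Ionix shuts down.
  Axion: +10 → 10 < 120
  Juno: +90 → 90 ≥ 50
Round 3 — Juno shuts down.
  Cygnet: +60 → 60 < 80
  Nomad: +15 → 15 < 40
  Prism: +30 → 55 < 60
No further shutdowns.

55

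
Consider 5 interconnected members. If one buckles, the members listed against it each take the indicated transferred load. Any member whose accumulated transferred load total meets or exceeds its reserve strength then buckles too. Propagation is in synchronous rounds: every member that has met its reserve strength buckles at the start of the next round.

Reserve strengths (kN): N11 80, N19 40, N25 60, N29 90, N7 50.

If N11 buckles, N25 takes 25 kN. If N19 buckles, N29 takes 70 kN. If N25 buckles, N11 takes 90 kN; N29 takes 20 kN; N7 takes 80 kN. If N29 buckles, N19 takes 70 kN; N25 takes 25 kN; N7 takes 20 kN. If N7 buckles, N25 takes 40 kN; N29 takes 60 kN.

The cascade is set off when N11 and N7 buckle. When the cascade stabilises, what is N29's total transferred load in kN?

80

Round 1 — N11, N7 buckle (initial).
  N25: +25+40 → 65 ≥ 60
  N29: +60 → 60 < 90
Round 2 — N25 buckles.
  N29: +20 → 80 < 90
No further bucklings.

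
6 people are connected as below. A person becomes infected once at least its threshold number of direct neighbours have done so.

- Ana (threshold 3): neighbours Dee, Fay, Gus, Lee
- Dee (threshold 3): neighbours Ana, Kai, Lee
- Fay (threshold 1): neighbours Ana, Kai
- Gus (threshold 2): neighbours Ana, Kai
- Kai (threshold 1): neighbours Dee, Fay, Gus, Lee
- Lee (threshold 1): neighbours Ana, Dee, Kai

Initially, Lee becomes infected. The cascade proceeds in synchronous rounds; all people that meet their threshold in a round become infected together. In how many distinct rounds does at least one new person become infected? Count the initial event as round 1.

3

Round 1 — Lee becomes infected (initial).
Round 2 — checking thresholds:
  Ana: 1 of 4 neighbours < 3, not yet.
  Dee: 1 of 3 neighbours < 3, not yet.
  Kai: 1 of 4 neighbours ≥ 1, becomes infected.
Round 3 — checking thresholds:
  Ana: 1 of 4 neighbours < 3, not yet.
  Dee: 2 of 3 neighbours < 3, not yet.
  Fay: 1 of 2 neighbours ≥ 1, becomes infected.
  Gus: 1 of 2 neighbours < 2, not yet.
Round 4 — no new infections; cascade stops.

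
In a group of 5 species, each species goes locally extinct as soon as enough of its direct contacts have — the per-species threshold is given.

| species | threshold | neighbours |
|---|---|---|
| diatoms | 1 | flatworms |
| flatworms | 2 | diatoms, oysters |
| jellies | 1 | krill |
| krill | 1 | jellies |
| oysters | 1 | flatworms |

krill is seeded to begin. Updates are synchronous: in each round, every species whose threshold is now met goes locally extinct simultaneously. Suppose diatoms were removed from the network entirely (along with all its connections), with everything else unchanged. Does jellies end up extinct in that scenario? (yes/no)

With diatoms removed:
Round 1 — krill goes locally extinct (initial).
Round 2 — checking thresholds:
  jellies: 1 of 1 neighbours ≥ 1, goes locally extinct.
Round 3 — no new extinctions; cascade stops.

yes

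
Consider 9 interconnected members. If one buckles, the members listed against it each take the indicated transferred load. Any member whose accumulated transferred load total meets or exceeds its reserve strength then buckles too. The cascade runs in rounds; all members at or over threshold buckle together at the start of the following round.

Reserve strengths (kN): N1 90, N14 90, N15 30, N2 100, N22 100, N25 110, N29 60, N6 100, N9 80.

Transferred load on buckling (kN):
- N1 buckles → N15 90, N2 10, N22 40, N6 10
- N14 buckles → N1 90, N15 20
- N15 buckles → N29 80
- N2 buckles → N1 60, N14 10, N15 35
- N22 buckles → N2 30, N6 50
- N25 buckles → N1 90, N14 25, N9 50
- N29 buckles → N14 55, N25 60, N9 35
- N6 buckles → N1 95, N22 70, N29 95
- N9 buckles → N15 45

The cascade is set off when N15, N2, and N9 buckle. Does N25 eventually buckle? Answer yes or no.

Round 1 — N15, N2, N9 buckle (initial).
  N1: +60 → 60 < 90
  N14: +10 → 10 < 90
  N29: +80 → 80 ≥ 60
Round 2 — N29 buckles.
  N14: +55 → 65 < 90
  N25: +60 → 60 < 110
No further bucklings.

no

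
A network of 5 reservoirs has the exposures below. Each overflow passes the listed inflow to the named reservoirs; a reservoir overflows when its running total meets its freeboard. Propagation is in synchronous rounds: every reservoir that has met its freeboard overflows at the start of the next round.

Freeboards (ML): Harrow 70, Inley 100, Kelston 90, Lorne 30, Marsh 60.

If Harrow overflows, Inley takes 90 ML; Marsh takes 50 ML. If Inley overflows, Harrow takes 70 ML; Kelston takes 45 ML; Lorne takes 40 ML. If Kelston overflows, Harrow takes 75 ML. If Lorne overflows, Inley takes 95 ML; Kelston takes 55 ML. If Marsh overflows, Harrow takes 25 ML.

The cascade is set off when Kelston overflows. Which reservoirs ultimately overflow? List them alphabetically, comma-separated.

Round 1 — Kelston overflows (initial).
  Harrow: +75 → 75 ≥ 70
Round 2 — Harrow overflows.
  Inley: +90 → 90 < 100
  Marsh: +50 → 50 < 60
No further overflows.

Harrow, Kelston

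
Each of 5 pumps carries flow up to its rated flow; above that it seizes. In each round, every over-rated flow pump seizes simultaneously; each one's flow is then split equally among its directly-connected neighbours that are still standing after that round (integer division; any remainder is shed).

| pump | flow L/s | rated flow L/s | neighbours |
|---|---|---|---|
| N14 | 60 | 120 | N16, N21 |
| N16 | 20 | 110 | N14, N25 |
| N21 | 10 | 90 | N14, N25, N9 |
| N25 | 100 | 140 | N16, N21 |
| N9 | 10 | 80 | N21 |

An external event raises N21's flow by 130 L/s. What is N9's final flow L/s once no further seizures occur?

Round 1 — N21 at 140 > 90. N21 seizes.
  N21 sheds 140 L/s to N14, N25, N9: 46 each (2 lost).
    N14: 60+46 = 106 ≤ 120
    N25: 100+46 = 146 > 140
    N9: 10+46 = 56 ≤ 80
Round 2 — N25 seizes.
  N25 sheds 146 L/s to N16: 146 each.
    N16: 20+146 = 166 > 110
Round 3 — N16 seizes.
  N16 sheds 166 L/s to N14: 166 each.
    N14: 106+166 = 272 > 120
Round 4 — N14 seizes.
  N14 sheds 272 L/s: no online neighbours, lost.
No further seizures.

56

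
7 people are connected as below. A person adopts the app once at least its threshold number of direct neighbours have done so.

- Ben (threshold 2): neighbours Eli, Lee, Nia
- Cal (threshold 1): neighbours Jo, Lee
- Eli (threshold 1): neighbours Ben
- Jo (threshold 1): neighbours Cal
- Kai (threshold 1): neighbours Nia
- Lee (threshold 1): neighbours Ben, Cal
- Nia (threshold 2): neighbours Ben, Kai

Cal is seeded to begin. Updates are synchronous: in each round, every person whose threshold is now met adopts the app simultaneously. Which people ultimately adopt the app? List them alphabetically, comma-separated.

Cal, Jo, Lee

Round 1 — Cal adopts the app (initial).
Round 2 — checking thresholds:
  Jo: 1 of 1 neighbours ≥ 1, adopts the app.
  Lee: 1 of 2 neighbours ≥ 1, adopts the app.
Round 3 — no new adoptions; cascade stops.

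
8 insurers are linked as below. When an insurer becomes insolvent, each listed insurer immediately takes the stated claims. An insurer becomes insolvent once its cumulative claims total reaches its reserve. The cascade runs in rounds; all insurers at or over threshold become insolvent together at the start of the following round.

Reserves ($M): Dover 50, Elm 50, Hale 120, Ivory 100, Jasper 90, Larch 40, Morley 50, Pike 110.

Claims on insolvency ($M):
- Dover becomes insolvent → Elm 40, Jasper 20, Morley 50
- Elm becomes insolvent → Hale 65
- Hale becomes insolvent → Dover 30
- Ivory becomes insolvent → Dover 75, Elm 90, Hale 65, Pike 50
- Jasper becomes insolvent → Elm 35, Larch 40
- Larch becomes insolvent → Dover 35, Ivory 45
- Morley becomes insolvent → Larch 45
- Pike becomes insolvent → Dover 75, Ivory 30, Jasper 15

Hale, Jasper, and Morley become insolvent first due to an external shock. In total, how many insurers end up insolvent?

Round 1 — Hale, Jasper, Morley become insolvent (initial).
  Dover: +30 → 30 < 50
  Elm: +35 → 35 < 50
  Larch: +40+45 → 85 ≥ 40
Round 2 — Larch becomes insolvent.
  Dover: +35 → 65 ≥ 50
  Ivory: +45 → 45 < 100
Round 3 — Dover becomes insolvent.
  Elm: +40 → 75 ≥ 50
Round 4 — Elm becomes insolvent.
No further insolvencies.

6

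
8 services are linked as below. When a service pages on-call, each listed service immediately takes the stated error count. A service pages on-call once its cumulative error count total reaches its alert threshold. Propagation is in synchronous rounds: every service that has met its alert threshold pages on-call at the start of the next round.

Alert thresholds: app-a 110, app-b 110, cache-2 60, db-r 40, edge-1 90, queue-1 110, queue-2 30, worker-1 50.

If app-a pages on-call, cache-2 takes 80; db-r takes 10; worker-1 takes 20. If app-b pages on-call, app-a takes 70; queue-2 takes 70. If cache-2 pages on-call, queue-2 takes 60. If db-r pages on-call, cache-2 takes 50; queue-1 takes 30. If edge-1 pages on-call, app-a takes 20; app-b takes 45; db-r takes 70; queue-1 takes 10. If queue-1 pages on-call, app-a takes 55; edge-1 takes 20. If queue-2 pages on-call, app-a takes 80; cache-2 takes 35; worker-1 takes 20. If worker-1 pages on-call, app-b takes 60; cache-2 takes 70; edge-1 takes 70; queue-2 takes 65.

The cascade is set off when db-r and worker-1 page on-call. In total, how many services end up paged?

Round 1 — db-r, worker-1 page on-call (initial).
  app-b: +60 → 60 < 110
  cache-2: +50+70 → 120 ≥ 60
  edge-1: +70 → 70 < 90
  queue-1: +30 → 30 < 110
  queue-2: +65 → 65 ≥ 30
Round 2 — cache-2, queue-2 page on-call.
  app-a: +80 → 80 < 110
No further pages.

4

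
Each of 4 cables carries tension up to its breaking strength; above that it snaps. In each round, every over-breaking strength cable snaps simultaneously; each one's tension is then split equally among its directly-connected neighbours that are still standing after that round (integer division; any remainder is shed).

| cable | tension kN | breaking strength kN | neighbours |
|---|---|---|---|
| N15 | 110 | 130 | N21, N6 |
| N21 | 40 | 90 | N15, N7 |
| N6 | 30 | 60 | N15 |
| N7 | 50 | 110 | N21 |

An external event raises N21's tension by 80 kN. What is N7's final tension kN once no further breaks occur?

110

Round 1 — N21 at 120 > 90. N21 snaps.
  N21 sheds 120 kN to N15, N7: 60 each.
    N15: 110+60 = 170 > 130
    N7: 50+60 = 110 ≤ 110
Round 2 — N15 snaps.
  N15 sheds 170 kN to N6: 170 each.
    N6: 30+170 = 200 > 60
Round 3 — N6 snaps.
  N6 sheds 200 kN: no online neighbours, lost.
No further breaks.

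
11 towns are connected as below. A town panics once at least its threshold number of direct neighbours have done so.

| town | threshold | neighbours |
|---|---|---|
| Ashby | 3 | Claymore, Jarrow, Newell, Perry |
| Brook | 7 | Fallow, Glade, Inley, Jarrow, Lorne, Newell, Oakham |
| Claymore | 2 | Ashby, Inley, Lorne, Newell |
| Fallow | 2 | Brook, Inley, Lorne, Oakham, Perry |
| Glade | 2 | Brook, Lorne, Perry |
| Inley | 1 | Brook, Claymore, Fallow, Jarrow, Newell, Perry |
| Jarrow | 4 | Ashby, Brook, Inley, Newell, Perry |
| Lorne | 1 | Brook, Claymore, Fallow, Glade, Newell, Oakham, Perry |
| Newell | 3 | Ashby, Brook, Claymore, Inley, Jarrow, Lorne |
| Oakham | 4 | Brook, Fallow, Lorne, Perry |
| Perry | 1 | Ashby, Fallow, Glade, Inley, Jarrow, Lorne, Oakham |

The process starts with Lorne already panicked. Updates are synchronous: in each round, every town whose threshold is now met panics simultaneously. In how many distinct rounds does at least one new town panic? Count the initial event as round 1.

7

Round 1 — Lorne panics (initial).
Round 2 — checking thresholds:
  Brook: 1 of 7 neighbours < 7, below threshold.
  Claymore: 1 of 4 neighbours < 2, below threshold.
  Fallow: 1 of 5 neighbours < 2, below threshold.
  Glade: 1 of 3 neighbours < 2, below threshold.
  Newell: 1 of 6 neighbours < 3, below threshold.
  Oakham: 1 of 4 neighbours < 4, below threshold.
  Perry: 1 of 7 neighbours ≥ 1, panics.
Round 3 — checking thresholds:
  Ashby: 1 of 4 neighbours < 3, below threshold.
  Brook: 1 of 7 neighbours < 7, below threshold.
  Claymore: 1 of 4 neighbours < 2, below threshold.
  Fallow: 2 of 5 neighbours ≥ 2, panics.
  Glade: 2 of 3 neighbours ≥ 2, panics.
  Inley: 1 of 6 neighbours ≥ 1, panics.
  Jarrow: 1 of 5 neighbours < 4, below threshold.
  Newell: 1 of 6 neighbours < 3, below threshold.
  Oakham: 2 of 4 neighbours < 4, below threshold.
Round 4 — checking thresholds:
  Ashby: 1 of 4 neighbours < 3, below threshold.
  Brook: 4 of 7 neighbours < 7, below threshold.
  Claymore: 2 of 4 neighbours ≥ 2, panics.
  Jarrow: 2 of 5 neighbours < 4, below threshold.
  Newell: 2 of 6 neighbours < 3, below threshold.
  Oakham: 3 of 4 neighbours < 4, below threshold.
Round 5 — checking thresholds:
  Ashby: 2 of 4 neighbours < 3, below threshold.
  Brook: 4 of 7 neighbours < 7, below threshold.
  Jarrow: 2 of 5 neighbours < 4, below threshold.
  Newell: 3 of 6 neighbours ≥ 3, panics.
  Oakham: 3 of 4 neighbours < 4, below threshold.
Round 6 — checking thresholds:
  Ashby: 3 of 4 neighbours ≥ 3, panics.
  Brook: 5 of 7 neighbours < 7, below threshold.
  Jarrow: 3 of 5 neighbours < 4, below threshold.
  Oakham: 3 of 4 neighbours < 4, below threshold.
Round 7 — checking thresholds:
  Brook: 5 of 7 neighbours < 7, below threshold.
  Jarrow: 4 of 5 neighbours ≥ 4, panics.
  Oakham: 3 of 4 neighbours < 4, below threshold.
Round 8 — no new panics; cascade stops.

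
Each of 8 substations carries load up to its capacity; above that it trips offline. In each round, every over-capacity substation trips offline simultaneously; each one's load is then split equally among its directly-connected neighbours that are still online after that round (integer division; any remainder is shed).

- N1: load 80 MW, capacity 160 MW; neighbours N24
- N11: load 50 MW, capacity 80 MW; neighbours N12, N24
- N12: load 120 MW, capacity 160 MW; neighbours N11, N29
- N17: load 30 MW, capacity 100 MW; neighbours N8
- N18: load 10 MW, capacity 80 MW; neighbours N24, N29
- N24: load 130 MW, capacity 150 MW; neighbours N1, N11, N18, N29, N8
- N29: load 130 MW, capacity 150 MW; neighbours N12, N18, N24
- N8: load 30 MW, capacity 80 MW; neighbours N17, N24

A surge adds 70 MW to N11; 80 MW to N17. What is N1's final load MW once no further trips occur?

143

Round 1 — N11 at 120 > 80; N17 at 110 > 100. N11, N17 trip offline.
  N11 sheds 120 MW to N12, N24: 60 each.
    N12: 120+60 = 180 > 160
    N24: 130+60 = 190 > 150
  N17 sheds 110 MW to N8: 110 each.
    N8: 30+110 = 140 > 80
Round 2 — N12, N24, N8 trip offline.
  N12 sheds 180 MW to N29: 180 each.
    N29: 130+180 = 310 > 150
  N24 sheds 190 MW to N1, N18, N29: 63 each (1 lost).
    N1: 80+63 = 143 ≤ 160
    N18: 10+63 = 73 ≤ 80
    N29: 310+63 = 373 > 150
  N8 sheds 140 MW: no online neighbours, lost.
Round 3 — N29 trips offline.
  N29 sheds 373 MW to N18: 373 each.
    N18: 73+373 = 446 > 80
Round 4 — N18 trips offline.
  N18 sheds 446 MW: no online neighbours, lost.
No further trips.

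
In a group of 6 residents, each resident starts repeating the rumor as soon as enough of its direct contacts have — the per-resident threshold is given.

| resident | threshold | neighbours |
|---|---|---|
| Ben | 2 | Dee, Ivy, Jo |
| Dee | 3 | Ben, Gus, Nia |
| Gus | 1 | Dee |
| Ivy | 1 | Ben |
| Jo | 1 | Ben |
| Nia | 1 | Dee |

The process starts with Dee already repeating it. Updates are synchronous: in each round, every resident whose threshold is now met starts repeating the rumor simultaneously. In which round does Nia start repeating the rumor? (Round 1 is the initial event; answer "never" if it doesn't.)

Round 1 — Dee starts repeating the rumor (initial).
Round 2 — checking thresholds:
  Ben: 1 of 3 neighbours < 2, below threshold.
  Gus: 1 of 1 neighbours ≥ 1, starts repeating the rumor.
  Nia: 1 of 1 neighbours ≥ 1, starts repeating the rumor.
Round 3 — no new spreads; cascade stops.

2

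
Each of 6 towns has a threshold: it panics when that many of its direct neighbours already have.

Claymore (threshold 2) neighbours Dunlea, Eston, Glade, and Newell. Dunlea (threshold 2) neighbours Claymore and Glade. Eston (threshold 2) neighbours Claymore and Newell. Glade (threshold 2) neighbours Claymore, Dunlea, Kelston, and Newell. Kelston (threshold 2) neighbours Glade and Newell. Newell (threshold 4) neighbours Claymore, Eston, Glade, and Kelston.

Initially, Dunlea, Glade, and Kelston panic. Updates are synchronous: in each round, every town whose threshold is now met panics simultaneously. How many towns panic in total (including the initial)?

4

Round 1 — Dunlea, Glade, Kelston panic (initial).
Round 2 — checking thresholds:
  Claymore: 2 of 4 neighbours ≥ 2, panics.
  Newell: 2 of 4 neighbours < 4, holds.
Round 3 — no new panics; cascade stops.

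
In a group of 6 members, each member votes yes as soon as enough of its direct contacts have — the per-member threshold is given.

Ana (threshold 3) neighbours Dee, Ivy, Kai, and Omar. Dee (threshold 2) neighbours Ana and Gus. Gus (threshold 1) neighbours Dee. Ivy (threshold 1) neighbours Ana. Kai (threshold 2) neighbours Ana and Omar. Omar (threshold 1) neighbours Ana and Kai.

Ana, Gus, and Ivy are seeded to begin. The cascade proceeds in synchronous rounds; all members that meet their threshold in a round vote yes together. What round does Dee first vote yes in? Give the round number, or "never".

Round 1 — Ana, Gus, Ivy vote yes (initial).
Round 2 — checking thresholds:
  Dee: 2 of 2 neighbours ≥ 2, votes yes.
  Kai: 1 of 2 neighbours < 2, not yet.
  Omar: 1 of 2 neighbours ≥ 1, votes yes.
Round 3 — checking thresholds:
  Kai: 2 of 2 neighbours ≥ 2, votes yes.
Round 4 — no new yes votes; cascade stops.

2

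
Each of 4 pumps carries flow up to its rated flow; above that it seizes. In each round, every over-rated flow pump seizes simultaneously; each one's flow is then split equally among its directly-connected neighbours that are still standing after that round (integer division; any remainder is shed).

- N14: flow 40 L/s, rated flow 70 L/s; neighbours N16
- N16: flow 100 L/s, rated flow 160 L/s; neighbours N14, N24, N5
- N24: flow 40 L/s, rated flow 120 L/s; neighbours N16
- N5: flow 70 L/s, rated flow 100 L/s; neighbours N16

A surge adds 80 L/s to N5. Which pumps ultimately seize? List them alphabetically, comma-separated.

Round 1 — N5 at 150 > 100. N5 seizes.
  N5 sheds 150 L/s to N16: 150 each.
    N16: 100+150 = 250 > 160
Round 2 — N16 seizes.
  N16 sheds 250 L/s to N14, N24: 125 each.
    N14: 40+125 = 165 > 70
    N24: 40+125 = 165 > 120
Round 3 — N14, N24 seize.
  N14 sheds 165 L/s: no online neighbours, lost.
  N24 sheds 165 L/s: no online neighbours, lost.
No further seizures.

N14, N16, N24, N5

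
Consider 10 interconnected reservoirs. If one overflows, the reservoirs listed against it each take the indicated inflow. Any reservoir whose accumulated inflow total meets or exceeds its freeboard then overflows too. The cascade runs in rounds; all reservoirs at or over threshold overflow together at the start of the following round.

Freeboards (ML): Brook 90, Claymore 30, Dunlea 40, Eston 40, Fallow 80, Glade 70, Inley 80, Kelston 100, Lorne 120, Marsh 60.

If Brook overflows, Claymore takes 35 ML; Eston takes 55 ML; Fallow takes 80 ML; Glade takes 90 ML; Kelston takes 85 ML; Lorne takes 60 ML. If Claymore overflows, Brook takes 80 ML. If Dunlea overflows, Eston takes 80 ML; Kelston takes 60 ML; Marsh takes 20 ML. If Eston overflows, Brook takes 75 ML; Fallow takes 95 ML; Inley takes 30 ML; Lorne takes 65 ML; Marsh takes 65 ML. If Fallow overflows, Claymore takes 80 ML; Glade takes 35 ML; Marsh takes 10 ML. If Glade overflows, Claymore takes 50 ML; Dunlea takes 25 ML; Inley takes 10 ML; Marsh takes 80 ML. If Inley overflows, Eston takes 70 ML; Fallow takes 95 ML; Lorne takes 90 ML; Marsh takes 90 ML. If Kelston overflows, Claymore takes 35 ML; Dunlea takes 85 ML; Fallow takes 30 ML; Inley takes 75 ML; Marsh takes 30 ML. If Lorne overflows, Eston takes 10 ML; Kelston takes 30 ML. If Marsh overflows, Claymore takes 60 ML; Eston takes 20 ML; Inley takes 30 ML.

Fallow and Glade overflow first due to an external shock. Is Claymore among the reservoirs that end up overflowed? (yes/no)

Round 1 — Fallow, Glade overflow (initial).
  Claymore: +80+50 → 130 ≥ 30
  Dunlea: +25 → 25 < 40
  Inley: +10 → 10 < 80
  Marsh: +10+80 → 90 ≥ 60
Round 2 — Claymore, Marsh overflow.
  Brook: +80 → 80 < 90
  Eston: +20 → 20 < 40
  Inley: +30 → 40 < 80
No further overflows.

yes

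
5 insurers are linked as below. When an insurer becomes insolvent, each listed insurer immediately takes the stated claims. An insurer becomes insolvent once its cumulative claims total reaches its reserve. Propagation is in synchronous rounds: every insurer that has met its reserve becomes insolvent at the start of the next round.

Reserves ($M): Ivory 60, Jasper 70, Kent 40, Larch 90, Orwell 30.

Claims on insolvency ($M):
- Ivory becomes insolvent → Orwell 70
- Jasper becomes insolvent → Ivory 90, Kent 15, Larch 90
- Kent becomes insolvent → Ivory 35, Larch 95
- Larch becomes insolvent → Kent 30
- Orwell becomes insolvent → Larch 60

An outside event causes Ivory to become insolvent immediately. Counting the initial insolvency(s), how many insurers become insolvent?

Round 1 — Ivory becomes insolvent (initial).
  Orwell: +70 → 70 ≥ 30
Round 2 — Orwell becomes insolvent.
  Larch: +60 → 60 < 90
No further insolvencies.

2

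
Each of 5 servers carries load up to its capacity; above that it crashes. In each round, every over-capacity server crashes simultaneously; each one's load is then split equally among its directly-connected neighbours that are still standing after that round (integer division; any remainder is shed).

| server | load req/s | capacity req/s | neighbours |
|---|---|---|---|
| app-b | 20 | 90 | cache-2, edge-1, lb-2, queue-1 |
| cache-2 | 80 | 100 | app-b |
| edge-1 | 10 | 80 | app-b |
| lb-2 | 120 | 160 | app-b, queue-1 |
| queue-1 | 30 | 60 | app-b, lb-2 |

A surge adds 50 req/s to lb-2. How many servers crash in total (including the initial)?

Round 1 — lb-2 at 170 > 160. lb-2 crashes.
  lb-2 sheds 170 req/s to app-b, queue-1: 85 each.
    app-b: 20+85 = 105 > 90
    queue-1: 30+85 = 115 > 60
Round 2 — app-b, queue-1 crash.
  app-b sheds 105 req/s to cache-2, edge-1: 52 each (1 lost).
    cache-2: 80+52 = 132 > 100
    edge-1: 10+52 = 62 ≤ 80
  queue-1 sheds 115 req/s: no online neighbours, lost.
Round 3 — cache-2 crashes.
  cache-2 sheds 132 req/s: no online neighbours, lost.
No further crashes.

4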